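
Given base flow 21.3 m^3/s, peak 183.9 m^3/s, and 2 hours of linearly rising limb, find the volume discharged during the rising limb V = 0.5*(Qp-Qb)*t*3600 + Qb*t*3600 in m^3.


V = 0.5*(183.9 - 21.3)*2*3600 + 21.3*2*3600 = 738720.0000 m^3


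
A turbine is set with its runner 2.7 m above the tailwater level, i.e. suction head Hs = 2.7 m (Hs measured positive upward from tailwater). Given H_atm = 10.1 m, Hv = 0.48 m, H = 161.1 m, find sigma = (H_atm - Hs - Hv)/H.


sigma = (10.1 - 2.7 - 0.48) / 161.1 = 0.0430


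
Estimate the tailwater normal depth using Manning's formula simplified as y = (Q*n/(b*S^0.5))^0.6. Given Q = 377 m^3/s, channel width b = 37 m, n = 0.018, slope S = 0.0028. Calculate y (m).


y = (377 * 0.018 / (37 * 0.0028^0.5))^0.6 = 2.1081 m


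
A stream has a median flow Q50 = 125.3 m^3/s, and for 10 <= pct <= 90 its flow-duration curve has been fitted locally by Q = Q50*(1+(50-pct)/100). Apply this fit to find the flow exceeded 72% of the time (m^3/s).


Q = 125.3 * (1 + (50 - 72)/100) = 97.7340 m^3/s


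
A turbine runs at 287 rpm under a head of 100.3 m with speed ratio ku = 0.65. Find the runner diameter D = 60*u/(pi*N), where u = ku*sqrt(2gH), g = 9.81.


u = 0.65 * sqrt(2*9.81*100.3) = 28.8346 m/s
D = 60 * 28.8346 / (pi * 287) = 1.9188 m


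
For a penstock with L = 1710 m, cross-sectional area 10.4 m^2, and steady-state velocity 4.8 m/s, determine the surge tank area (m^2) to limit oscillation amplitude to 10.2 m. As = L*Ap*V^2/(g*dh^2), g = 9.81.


As = 1710 * 10.4 * 4.8^2 / (9.81 * 10.2^2) = 401.4603 m^2


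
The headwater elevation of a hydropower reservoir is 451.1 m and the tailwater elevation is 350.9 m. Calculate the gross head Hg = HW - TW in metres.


Hg = 451.1 - 350.9 = 100.2000 m


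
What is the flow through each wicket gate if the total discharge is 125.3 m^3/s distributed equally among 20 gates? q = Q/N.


q = 125.3 / 20 = 6.2650 m^3/s


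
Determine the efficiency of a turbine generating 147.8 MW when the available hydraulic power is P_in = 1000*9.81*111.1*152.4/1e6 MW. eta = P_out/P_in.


P_in = 1000 * 9.81 * 111.1 * 152.4 / 1e6 = 166.0994 MW
eta = 147.8 / 166.0994 = 0.8898


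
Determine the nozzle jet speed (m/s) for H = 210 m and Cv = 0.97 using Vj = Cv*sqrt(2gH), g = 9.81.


Vj = 0.97 * sqrt(2*9.81*210) = 62.2631 m/s


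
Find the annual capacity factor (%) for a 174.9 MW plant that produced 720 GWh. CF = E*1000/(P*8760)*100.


CF = 720 * 1000 / (174.9 * 8760) * 100 = 46.9936 %


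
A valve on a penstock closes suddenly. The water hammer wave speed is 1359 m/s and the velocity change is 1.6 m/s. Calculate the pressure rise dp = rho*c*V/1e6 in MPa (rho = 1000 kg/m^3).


dp = 1000 * 1359 * 1.6 / 1e6 = 2.1744 MPa


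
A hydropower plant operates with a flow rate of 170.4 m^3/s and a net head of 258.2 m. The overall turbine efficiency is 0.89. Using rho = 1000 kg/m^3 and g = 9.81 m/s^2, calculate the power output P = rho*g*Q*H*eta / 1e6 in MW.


P = 1000 * 9.81 * 170.4 * 258.2 * 0.89 / 1e6 = 384.1359 MW


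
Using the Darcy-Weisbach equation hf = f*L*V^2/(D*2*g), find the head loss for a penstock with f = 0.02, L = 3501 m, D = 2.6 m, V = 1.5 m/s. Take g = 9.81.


hf = 0.02 * 3501 * 1.5^2 / (2.6 * 2 * 9.81) = 3.0884 m


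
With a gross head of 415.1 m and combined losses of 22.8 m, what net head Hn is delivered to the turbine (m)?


Hn = 415.1 - 22.8 = 392.3000 m


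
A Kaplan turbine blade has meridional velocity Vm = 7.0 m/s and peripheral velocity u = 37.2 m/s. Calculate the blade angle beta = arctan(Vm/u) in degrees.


beta = arctan(7.0 / 37.2) = 10.6568 degrees


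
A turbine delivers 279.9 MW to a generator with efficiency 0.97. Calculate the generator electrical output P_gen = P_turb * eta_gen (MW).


P_gen = 279.9 * 0.97 = 271.5030 MW


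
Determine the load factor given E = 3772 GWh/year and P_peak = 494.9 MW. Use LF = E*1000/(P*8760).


LF = 3772 * 1000 / (494.9 * 8760) = 0.8701


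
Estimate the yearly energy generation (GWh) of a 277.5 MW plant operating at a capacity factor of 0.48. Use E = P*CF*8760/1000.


E = 277.5 * 0.48 * 8760 / 1000 = 1166.8320 GWh


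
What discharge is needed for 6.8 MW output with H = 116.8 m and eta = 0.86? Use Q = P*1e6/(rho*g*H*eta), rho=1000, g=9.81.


Q = 6.8 * 1e6 / (1000 * 9.81 * 116.8 * 0.86) = 6.9008 m^3/s


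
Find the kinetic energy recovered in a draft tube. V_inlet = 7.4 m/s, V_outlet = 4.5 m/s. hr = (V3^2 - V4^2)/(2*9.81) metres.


hr = (7.4^2 - 4.5^2) / (2*9.81) = 1.7589 m


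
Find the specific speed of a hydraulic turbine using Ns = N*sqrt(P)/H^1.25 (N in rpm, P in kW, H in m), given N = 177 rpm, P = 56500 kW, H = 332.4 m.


Ns = 177 * 56500^0.5 / 332.4^1.25 = 29.6429


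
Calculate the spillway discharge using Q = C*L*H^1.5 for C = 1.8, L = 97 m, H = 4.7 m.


Q = 1.8 * 97 * 4.7^1.5 = 1779.0618 m^3/s


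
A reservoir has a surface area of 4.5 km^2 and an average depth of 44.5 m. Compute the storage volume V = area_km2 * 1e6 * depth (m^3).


V = 4.5 * 1e6 * 44.5 = 2.0025e+08 m^3


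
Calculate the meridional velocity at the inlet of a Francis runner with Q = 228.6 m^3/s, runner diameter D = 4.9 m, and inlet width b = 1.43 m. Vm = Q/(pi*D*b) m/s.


Vm = 228.6 / (pi * 4.9 * 1.43) = 10.3847 m/s


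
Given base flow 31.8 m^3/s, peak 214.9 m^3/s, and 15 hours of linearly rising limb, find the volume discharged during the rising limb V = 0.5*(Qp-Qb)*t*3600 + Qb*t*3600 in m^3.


V = 0.5*(214.9 - 31.8)*15*3600 + 31.8*15*3600 = 6.6609e+06 m^3


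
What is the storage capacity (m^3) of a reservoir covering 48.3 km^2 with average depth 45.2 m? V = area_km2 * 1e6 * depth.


V = 48.3 * 1e6 * 45.2 = 2.1832e+09 m^3


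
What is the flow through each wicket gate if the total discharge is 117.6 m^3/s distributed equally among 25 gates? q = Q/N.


q = 117.6 / 25 = 4.7040 m^3/s


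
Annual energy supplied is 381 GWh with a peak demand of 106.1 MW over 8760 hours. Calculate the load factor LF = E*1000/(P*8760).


LF = 381 * 1000 / (106.1 * 8760) = 0.4099


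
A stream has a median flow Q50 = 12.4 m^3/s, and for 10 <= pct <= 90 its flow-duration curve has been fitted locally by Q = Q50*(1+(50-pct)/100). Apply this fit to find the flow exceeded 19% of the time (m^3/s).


Q = 12.4 * (1 + (50 - 19)/100) = 16.2440 m^3/s


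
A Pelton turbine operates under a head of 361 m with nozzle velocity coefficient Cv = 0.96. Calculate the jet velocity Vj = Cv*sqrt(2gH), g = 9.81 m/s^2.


Vj = 0.96 * sqrt(2*9.81*361) = 80.7931 m/s


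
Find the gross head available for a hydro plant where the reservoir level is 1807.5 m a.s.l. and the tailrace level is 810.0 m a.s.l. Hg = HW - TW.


Hg = 1807.5 - 810.0 = 997.5000 m


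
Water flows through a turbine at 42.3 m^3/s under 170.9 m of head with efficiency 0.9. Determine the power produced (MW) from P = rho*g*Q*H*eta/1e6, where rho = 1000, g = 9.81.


P = 1000 * 9.81 * 42.3 * 170.9 * 0.9 / 1e6 = 63.8255 MW


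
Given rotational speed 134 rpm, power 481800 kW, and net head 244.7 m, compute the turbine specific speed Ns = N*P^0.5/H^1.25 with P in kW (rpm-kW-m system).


Ns = 134 * 481800^0.5 / 244.7^1.25 = 96.1049


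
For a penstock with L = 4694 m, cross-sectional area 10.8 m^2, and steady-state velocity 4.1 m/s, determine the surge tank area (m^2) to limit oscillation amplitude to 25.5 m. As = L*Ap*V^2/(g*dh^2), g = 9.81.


As = 4694 * 10.8 * 4.1^2 / (9.81 * 25.5^2) = 133.5935 m^2


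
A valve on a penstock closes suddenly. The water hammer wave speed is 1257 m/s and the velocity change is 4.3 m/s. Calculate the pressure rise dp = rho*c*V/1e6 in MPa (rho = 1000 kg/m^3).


dp = 1000 * 1257 * 4.3 / 1e6 = 5.4051 MPa


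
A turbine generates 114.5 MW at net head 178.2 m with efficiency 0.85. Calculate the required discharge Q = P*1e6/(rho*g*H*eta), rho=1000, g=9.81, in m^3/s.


Q = 114.5 * 1e6 / (1000 * 9.81 * 178.2 * 0.85) = 77.0566 m^3/s


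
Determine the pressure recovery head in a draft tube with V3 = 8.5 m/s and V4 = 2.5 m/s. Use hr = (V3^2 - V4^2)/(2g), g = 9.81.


hr = (8.5^2 - 2.5^2) / (2*9.81) = 3.3639 m


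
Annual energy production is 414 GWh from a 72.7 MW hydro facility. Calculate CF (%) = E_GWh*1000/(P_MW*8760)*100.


CF = 414 * 1000 / (72.7 * 8760) * 100 = 65.0073 %


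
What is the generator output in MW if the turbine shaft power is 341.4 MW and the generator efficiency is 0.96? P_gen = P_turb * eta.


P_gen = 341.4 * 0.96 = 327.7440 MW


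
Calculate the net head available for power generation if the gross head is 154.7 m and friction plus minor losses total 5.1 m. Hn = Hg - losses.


Hn = 154.7 - 5.1 = 149.6000 m


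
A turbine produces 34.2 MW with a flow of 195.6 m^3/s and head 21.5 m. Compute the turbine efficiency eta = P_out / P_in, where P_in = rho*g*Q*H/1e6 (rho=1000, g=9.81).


P_in = 1000 * 9.81 * 195.6 * 21.5 / 1e6 = 41.2550 MW
eta = 34.2 / 41.2550 = 0.8290


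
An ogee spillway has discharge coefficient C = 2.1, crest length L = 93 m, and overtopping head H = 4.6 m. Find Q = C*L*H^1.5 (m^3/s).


Q = 2.1 * 93 * 4.6^1.5 = 1926.8104 m^3/s


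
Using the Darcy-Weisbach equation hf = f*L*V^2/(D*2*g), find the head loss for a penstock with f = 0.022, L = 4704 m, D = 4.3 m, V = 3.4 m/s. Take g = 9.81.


hf = 0.022 * 4704 * 3.4^2 / (4.3 * 2 * 9.81) = 14.1801 m


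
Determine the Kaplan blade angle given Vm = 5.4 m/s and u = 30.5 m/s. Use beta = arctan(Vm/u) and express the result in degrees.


beta = arctan(5.4 / 30.5) = 10.0401 degrees


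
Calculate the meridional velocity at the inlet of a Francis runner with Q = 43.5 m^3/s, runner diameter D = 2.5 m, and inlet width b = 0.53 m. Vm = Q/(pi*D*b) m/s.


Vm = 43.5 / (pi * 2.5 * 0.53) = 10.4502 m/s


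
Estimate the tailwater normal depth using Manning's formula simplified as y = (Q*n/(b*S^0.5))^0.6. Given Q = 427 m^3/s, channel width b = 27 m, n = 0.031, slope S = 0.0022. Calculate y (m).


y = (427 * 0.031 / (27 * 0.0022^0.5))^0.6 = 4.0882 m


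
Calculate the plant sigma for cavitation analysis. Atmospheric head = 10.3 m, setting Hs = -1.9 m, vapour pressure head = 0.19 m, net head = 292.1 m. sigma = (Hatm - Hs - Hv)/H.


sigma = (10.3 - (-1.9) - 0.19) / 292.1 = 0.0411


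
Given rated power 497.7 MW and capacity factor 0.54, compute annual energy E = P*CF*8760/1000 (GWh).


E = 497.7 * 0.54 * 8760 / 1000 = 2354.3201 GWh


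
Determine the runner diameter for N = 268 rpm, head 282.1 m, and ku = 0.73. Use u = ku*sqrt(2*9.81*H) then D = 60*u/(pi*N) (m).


u = 0.73 * sqrt(2*9.81*282.1) = 54.3093 m/s
D = 60 * 54.3093 / (pi * 268) = 3.8703 m


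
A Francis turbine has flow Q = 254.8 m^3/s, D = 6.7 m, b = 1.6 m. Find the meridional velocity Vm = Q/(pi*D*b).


Vm = 254.8 / (pi * 6.7 * 1.6) = 7.5658 m/s


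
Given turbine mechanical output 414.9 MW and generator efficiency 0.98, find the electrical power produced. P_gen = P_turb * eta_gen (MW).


P_gen = 414.9 * 0.98 = 406.6020 MW


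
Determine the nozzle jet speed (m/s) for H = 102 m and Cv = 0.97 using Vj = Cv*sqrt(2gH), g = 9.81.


Vj = 0.97 * sqrt(2*9.81*102) = 43.3932 m/s


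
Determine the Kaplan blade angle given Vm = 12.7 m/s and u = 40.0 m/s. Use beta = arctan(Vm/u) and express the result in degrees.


beta = arctan(12.7 / 40.0) = 17.6146 degrees


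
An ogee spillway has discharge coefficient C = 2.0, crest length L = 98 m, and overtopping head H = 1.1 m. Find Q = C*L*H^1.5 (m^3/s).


Q = 2.0 * 98 * 1.1^1.5 = 226.1232 m^3/s


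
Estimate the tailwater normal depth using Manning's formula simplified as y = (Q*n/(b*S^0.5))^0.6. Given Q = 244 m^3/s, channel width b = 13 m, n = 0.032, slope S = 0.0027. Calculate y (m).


y = (244 * 0.032 / (13 * 0.0027^0.5))^0.6 = 4.3426 m


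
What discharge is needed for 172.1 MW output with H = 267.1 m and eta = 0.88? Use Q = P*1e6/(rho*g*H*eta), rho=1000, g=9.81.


Q = 172.1 * 1e6 / (1000 * 9.81 * 267.1 * 0.88) = 74.6372 m^3/s


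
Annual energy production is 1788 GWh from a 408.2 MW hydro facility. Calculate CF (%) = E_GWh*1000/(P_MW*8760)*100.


CF = 1788 * 1000 / (408.2 * 8760) * 100 = 50.0023 %


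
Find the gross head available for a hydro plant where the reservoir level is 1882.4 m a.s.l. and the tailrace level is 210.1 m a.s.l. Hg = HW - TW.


Hg = 1882.4 - 210.1 = 1672.3000 m


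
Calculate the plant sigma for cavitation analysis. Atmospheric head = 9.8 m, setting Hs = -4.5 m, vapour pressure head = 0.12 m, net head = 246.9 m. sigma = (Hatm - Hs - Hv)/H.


sigma = (9.8 - (-4.5) - 0.12) / 246.9 = 0.0574


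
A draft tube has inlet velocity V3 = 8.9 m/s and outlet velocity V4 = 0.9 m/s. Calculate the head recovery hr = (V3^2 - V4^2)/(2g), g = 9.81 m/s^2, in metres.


hr = (8.9^2 - 0.9^2) / (2*9.81) = 3.9959 m


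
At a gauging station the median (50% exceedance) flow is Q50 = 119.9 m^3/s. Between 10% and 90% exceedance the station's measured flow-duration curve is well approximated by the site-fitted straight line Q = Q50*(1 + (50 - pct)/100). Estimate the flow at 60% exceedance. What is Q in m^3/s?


Q = 119.9 * (1 + (50 - 60)/100) = 107.9100 m^3/s


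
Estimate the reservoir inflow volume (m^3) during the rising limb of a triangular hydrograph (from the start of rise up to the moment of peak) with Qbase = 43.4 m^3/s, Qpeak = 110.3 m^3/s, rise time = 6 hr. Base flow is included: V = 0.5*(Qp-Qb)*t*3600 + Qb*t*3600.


V = 0.5*(110.3 - 43.4)*6*3600 + 43.4*6*3600 = 1.6600e+06 m^3


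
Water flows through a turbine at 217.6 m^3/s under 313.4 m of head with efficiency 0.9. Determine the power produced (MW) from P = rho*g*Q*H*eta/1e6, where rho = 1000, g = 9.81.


P = 1000 * 9.81 * 217.6 * 313.4 * 0.9 / 1e6 = 602.1011 MW


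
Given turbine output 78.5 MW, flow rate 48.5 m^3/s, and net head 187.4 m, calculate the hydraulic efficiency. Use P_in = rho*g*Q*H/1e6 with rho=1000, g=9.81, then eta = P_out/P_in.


P_in = 1000 * 9.81 * 48.5 * 187.4 / 1e6 = 89.1621 MW
eta = 78.5 / 89.1621 = 0.8804


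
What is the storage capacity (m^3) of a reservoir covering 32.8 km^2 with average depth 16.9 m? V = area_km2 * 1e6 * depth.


V = 32.8 * 1e6 * 16.9 = 5.5432e+08 m^3


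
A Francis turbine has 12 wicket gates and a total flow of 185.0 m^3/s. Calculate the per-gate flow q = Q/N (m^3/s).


q = 185.0 / 12 = 15.4167 m^3/s


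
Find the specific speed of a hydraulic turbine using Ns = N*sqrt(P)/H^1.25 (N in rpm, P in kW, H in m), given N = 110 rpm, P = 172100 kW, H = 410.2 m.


Ns = 110 * 172100^0.5 / 410.2^1.25 = 24.7194


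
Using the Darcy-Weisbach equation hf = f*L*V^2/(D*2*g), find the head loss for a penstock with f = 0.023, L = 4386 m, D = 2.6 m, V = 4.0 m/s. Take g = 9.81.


hf = 0.023 * 4386 * 4.0^2 / (2.6 * 2 * 9.81) = 31.6406 m


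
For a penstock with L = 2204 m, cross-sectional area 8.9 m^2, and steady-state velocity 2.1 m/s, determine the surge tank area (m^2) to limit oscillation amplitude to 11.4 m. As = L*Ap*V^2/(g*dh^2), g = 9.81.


As = 2204 * 8.9 * 2.1^2 / (9.81 * 11.4^2) = 67.8518 m^2


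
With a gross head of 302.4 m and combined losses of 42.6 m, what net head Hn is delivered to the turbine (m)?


Hn = 302.4 - 42.6 = 259.8000 m


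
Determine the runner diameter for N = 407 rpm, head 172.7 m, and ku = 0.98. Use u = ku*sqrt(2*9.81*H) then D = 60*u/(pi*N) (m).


u = 0.98 * sqrt(2*9.81*172.7) = 57.0455 m/s
D = 60 * 57.0455 / (pi * 407) = 2.6769 m


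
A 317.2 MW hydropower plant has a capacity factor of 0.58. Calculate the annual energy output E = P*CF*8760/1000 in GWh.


E = 317.2 * 0.58 * 8760 / 1000 = 1611.6298 GWh


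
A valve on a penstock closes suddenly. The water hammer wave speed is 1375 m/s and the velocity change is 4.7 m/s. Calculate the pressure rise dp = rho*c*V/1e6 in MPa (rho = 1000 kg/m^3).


dp = 1000 * 1375 * 4.7 / 1e6 = 6.4625 MPa


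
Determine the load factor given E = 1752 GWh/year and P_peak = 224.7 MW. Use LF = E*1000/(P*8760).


LF = 1752 * 1000 / (224.7 * 8760) = 0.8901


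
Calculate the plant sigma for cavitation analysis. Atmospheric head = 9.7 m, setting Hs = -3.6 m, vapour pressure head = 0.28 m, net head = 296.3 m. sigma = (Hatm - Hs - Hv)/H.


sigma = (9.7 - (-3.6) - 0.28) / 296.3 = 0.0439


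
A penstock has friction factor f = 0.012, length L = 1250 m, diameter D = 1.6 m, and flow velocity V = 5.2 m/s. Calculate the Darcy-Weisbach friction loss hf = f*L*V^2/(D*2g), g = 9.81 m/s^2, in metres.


hf = 0.012 * 1250 * 5.2^2 / (1.6 * 2 * 9.81) = 12.9205 m


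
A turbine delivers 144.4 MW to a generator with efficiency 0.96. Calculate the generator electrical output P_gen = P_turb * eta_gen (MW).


P_gen = 144.4 * 0.96 = 138.6240 MW


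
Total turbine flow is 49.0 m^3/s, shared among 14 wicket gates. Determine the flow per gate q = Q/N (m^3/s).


q = 49.0 / 14 = 3.5000 m^3/s


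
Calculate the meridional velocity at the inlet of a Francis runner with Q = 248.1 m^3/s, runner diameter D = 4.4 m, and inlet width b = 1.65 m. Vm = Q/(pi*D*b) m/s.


Vm = 248.1 / (pi * 4.4 * 1.65) = 10.8778 m/s


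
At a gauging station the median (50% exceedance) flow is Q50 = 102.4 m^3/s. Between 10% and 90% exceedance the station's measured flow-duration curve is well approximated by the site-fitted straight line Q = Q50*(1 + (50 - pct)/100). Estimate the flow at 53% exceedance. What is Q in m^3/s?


Q = 102.4 * (1 + (50 - 53)/100) = 99.3280 m^3/s


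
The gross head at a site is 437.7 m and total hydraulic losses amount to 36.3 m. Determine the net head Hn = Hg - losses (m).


Hn = 437.7 - 36.3 = 401.4000 m


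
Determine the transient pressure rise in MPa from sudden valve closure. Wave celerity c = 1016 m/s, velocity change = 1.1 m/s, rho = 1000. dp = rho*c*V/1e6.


dp = 1000 * 1016 * 1.1 / 1e6 = 1.1176 MPa


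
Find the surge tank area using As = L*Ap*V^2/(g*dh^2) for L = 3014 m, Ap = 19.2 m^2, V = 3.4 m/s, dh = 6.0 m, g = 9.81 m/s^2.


As = 3014 * 19.2 * 3.4^2 / (9.81 * 6.0^2) = 1894.2217 m^2


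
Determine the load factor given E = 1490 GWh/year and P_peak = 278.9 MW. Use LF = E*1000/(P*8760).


LF = 1490 * 1000 / (278.9 * 8760) = 0.6099


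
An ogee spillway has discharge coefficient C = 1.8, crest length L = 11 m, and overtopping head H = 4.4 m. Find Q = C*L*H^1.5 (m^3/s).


Q = 1.8 * 11 * 4.4^1.5 = 182.7445 m^3/s


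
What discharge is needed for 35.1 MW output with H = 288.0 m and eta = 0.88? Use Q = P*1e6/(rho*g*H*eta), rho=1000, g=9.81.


Q = 35.1 * 1e6 / (1000 * 9.81 * 288.0 * 0.88) = 14.1177 m^3/s


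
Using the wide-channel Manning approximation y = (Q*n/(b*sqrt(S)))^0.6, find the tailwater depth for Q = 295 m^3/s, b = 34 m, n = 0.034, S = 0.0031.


y = (295 * 0.034 / (34 * 0.0031^0.5))^0.6 = 2.7195 m


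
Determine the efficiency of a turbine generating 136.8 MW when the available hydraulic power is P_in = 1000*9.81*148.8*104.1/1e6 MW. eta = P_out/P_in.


P_in = 1000 * 9.81 * 148.8 * 104.1 / 1e6 = 151.9577 MW
eta = 136.8 / 151.9577 = 0.9003


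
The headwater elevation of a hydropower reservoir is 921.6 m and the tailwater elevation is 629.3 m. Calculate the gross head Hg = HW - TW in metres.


Hg = 921.6 - 629.3 = 292.3000 m


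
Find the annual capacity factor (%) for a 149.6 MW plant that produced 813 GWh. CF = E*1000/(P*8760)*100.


CF = 813 * 1000 / (149.6 * 8760) * 100 = 62.0376 %


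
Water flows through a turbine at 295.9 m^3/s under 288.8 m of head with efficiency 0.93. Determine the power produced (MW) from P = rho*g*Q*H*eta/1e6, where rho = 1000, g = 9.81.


P = 1000 * 9.81 * 295.9 * 288.8 * 0.93 / 1e6 = 779.6400 MW


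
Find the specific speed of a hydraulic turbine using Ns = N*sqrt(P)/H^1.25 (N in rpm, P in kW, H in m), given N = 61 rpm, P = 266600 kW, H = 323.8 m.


Ns = 61 * 266600^0.5 / 323.8^1.25 = 22.9305


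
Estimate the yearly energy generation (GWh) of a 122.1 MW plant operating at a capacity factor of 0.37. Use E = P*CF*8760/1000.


E = 122.1 * 0.37 * 8760 / 1000 = 395.7505 GWh


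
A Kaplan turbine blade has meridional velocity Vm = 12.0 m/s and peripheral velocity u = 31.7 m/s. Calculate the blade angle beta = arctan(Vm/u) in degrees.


beta = arctan(12.0 / 31.7) = 20.7341 degrees


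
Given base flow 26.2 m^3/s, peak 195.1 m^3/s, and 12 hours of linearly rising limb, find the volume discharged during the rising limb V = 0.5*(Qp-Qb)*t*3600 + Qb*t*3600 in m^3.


V = 0.5*(195.1 - 26.2)*12*3600 + 26.2*12*3600 = 4.7801e+06 m^3


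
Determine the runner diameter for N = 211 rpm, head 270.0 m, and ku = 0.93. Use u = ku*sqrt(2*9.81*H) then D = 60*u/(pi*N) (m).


u = 0.93 * sqrt(2*9.81*270.0) = 67.6884 m/s
D = 60 * 67.6884 / (pi * 211) = 6.1268 m


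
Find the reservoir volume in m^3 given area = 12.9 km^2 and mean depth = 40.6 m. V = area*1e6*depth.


V = 12.9 * 1e6 * 40.6 = 5.2374e+08 m^3


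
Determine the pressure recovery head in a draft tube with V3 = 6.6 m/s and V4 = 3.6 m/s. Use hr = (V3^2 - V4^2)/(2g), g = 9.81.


hr = (6.6^2 - 3.6^2) / (2*9.81) = 1.5596 m


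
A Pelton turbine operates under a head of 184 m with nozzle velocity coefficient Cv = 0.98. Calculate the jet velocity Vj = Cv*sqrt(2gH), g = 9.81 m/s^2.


Vj = 0.98 * sqrt(2*9.81*184) = 58.8823 m/s


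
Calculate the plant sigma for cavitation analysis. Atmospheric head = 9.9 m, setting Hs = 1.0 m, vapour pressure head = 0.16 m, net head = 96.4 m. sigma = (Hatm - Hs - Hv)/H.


sigma = (9.9 - 1.0 - 0.16) / 96.4 = 0.0907


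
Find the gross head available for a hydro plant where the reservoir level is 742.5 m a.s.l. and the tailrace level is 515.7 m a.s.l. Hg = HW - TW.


Hg = 742.5 - 515.7 = 226.8000 m


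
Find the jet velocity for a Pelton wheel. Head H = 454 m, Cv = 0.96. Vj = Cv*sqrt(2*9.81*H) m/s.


Vj = 0.96 * sqrt(2*9.81*454) = 90.6043 m/s


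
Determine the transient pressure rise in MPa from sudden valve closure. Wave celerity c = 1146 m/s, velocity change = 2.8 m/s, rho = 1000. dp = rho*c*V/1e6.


dp = 1000 * 1146 * 2.8 / 1e6 = 3.2088 MPa


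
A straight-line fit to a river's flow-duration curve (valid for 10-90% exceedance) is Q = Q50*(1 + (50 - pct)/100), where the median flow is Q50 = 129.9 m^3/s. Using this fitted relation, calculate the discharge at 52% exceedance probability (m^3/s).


Q = 129.9 * (1 + (50 - 52)/100) = 127.3020 m^3/s


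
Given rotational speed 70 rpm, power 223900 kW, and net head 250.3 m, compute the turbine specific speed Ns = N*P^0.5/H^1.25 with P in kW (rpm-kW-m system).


Ns = 70 * 223900^0.5 / 250.3^1.25 = 33.2697


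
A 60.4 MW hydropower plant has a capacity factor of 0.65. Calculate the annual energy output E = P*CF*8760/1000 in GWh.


E = 60.4 * 0.65 * 8760 / 1000 = 343.9176 GWh


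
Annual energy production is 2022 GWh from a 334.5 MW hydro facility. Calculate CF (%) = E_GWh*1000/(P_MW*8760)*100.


CF = 2022 * 1000 / (334.5 * 8760) * 100 = 69.0051 %


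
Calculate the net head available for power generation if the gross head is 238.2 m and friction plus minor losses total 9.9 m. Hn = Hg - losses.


Hn = 238.2 - 9.9 = 228.3000 m


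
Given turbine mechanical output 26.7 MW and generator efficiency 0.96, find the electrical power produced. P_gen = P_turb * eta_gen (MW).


P_gen = 26.7 * 0.96 = 25.6320 MW


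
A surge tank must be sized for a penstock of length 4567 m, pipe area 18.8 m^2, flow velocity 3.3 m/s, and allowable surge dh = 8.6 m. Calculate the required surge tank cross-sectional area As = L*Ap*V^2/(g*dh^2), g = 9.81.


As = 4567 * 18.8 * 3.3^2 / (9.81 * 8.6^2) = 1288.6970 m^2


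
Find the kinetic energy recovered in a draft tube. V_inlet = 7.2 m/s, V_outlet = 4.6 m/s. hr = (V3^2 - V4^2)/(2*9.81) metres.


hr = (7.2^2 - 4.6^2) / (2*9.81) = 1.5637 m


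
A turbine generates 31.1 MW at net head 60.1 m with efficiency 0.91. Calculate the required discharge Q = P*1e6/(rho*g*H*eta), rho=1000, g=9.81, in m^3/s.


Q = 31.1 * 1e6 / (1000 * 9.81 * 60.1 * 0.91) = 57.9663 m^3/s


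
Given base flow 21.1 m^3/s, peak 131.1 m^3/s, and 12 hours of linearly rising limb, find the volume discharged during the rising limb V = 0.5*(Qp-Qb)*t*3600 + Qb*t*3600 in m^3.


V = 0.5*(131.1 - 21.1)*12*3600 + 21.1*12*3600 = 3.2875e+06 m^3


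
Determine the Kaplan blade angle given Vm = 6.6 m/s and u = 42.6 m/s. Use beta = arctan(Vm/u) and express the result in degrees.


beta = arctan(6.6 / 42.6) = 8.8068 degrees


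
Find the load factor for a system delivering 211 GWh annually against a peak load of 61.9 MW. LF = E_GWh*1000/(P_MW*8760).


LF = 211 * 1000 / (61.9 * 8760) = 0.3891


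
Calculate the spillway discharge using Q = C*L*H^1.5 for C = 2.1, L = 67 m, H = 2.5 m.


Q = 2.1 * 67 * 2.5^1.5 = 556.1656 m^3/s


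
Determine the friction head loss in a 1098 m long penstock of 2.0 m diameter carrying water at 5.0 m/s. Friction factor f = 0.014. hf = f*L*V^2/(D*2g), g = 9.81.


hf = 0.014 * 1098 * 5.0^2 / (2.0 * 2 * 9.81) = 9.7936 m


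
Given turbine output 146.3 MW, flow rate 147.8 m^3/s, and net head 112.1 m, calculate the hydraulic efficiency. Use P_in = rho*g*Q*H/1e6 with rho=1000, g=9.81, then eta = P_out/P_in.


P_in = 1000 * 9.81 * 147.8 * 112.1 / 1e6 = 162.5358 MW
eta = 146.3 / 162.5358 = 0.9001


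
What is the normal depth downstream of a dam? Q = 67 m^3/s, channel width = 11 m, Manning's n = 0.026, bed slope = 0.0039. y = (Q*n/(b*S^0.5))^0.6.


y = (67 * 0.026 / (11 * 0.0039^0.5))^0.6 = 1.7477 m


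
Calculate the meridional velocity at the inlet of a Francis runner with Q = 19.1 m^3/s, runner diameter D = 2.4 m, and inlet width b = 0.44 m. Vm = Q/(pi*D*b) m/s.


Vm = 19.1 / (pi * 2.4 * 0.44) = 5.7573 m/s


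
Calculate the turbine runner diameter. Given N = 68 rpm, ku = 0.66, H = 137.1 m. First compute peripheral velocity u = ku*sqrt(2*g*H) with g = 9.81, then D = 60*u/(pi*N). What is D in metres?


u = 0.66 * sqrt(2*9.81*137.1) = 34.2304 m/s
D = 60 * 34.2304 / (pi * 68) = 9.6140 m


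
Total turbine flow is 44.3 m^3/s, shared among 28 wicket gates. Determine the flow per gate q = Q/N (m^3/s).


q = 44.3 / 28 = 1.5821 m^3/s


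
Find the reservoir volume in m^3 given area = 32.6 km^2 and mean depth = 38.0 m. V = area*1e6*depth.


V = 32.6 * 1e6 * 38.0 = 1.2388e+09 m^3


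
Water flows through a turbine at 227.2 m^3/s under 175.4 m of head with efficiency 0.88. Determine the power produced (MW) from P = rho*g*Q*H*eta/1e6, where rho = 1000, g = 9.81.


P = 1000 * 9.81 * 227.2 * 175.4 * 0.88 / 1e6 = 344.0247 MW


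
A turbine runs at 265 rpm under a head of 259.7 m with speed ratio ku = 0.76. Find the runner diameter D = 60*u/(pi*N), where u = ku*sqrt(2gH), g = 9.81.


u = 0.76 * sqrt(2*9.81*259.7) = 54.2499 m/s
D = 60 * 54.2499 / (pi * 265) = 3.9098 m


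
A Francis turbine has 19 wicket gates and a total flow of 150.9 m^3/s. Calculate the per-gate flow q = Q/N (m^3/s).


q = 150.9 / 19 = 7.9421 m^3/s


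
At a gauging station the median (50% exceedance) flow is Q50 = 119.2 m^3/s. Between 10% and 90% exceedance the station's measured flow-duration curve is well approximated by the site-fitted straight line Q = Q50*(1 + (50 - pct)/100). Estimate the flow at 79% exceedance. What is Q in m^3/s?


Q = 119.2 * (1 + (50 - 79)/100) = 84.6320 m^3/s


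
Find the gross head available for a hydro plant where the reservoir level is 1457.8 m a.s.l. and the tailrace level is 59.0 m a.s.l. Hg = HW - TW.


Hg = 1457.8 - 59.0 = 1398.8000 m


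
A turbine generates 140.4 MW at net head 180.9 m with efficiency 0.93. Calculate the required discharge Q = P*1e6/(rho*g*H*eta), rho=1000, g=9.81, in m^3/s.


Q = 140.4 * 1e6 / (1000 * 9.81 * 180.9 * 0.93) = 85.0700 m^3/s


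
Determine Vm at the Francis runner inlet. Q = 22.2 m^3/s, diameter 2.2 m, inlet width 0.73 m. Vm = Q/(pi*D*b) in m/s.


Vm = 22.2 / (pi * 2.2 * 0.73) = 4.4000 m/s


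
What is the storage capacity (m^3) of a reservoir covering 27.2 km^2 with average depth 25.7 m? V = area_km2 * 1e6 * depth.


V = 27.2 * 1e6 * 25.7 = 6.9904e+08 m^3


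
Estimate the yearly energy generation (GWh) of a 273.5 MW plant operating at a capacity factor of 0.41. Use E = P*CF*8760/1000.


E = 273.5 * 0.41 * 8760 / 1000 = 982.3026 GWh


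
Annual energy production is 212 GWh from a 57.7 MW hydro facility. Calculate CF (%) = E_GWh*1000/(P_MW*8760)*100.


CF = 212 * 1000 / (57.7 * 8760) * 100 = 41.9427 %


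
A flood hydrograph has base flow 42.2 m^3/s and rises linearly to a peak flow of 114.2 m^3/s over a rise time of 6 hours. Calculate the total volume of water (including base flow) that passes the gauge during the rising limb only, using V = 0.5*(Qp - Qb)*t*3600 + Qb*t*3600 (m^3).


V = 0.5*(114.2 - 42.2)*6*3600 + 42.2*6*3600 = 1.6891e+06 m^3


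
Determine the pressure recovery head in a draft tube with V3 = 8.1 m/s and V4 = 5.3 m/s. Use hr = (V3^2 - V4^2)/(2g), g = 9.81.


hr = (8.1^2 - 5.3^2) / (2*9.81) = 1.9123 m


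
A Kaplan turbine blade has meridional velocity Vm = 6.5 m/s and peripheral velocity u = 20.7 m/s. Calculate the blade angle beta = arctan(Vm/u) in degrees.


beta = arctan(6.5 / 20.7) = 17.4328 degrees


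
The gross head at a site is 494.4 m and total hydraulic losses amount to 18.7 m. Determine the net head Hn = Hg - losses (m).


Hn = 494.4 - 18.7 = 475.7000 m


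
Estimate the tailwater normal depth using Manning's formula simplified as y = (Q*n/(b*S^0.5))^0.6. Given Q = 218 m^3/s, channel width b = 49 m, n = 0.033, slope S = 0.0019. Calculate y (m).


y = (218 * 0.033 / (49 * 0.0019^0.5))^0.6 = 2.0722 m


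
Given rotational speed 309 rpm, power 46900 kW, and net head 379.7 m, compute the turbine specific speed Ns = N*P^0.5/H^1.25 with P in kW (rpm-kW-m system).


Ns = 309 * 46900^0.5 / 379.7^1.25 = 39.9249


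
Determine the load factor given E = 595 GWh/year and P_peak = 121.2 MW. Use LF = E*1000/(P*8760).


LF = 595 * 1000 / (121.2 * 8760) = 0.5604


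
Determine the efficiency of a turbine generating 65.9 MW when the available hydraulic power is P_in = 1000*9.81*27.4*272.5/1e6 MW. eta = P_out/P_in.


P_in = 1000 * 9.81 * 27.4 * 272.5 / 1e6 = 73.2464 MW
eta = 65.9 / 73.2464 = 0.8997


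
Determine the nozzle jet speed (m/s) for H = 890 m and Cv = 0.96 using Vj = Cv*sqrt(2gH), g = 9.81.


Vj = 0.96 * sqrt(2*9.81*890) = 126.8574 m/s


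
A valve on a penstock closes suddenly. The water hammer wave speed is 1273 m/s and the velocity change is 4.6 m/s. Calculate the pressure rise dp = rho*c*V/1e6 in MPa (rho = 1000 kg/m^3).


dp = 1000 * 1273 * 4.6 / 1e6 = 5.8558 MPa


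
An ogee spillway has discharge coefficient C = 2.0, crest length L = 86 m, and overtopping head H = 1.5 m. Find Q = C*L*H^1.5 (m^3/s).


Q = 2.0 * 86 * 1.5^1.5 = 315.9842 m^3/s


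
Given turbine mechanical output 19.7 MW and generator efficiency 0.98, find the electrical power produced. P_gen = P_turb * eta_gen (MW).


P_gen = 19.7 * 0.98 = 19.3060 MW


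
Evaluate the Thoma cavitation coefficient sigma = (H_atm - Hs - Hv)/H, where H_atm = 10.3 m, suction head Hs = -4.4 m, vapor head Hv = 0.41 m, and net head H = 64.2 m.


sigma = (10.3 - (-4.4) - 0.41) / 64.2 = 0.2226


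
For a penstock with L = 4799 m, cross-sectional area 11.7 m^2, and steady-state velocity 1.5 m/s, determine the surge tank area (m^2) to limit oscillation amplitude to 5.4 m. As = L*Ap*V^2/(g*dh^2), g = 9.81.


As = 4799 * 11.7 * 1.5^2 / (9.81 * 5.4^2) = 441.6341 m^2


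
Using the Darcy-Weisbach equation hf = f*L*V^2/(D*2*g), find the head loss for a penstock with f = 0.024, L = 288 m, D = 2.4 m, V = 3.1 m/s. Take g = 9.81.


hf = 0.024 * 288 * 3.1^2 / (2.4 * 2 * 9.81) = 1.4106 m


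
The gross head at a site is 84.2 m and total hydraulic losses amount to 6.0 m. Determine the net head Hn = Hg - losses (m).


Hn = 84.2 - 6.0 = 78.2000 m


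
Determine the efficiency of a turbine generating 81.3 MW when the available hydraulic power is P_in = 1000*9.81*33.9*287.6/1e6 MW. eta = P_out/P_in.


P_in = 1000 * 9.81 * 33.9 * 287.6 / 1e6 = 95.6440 MW
eta = 81.3 / 95.6440 = 0.8500


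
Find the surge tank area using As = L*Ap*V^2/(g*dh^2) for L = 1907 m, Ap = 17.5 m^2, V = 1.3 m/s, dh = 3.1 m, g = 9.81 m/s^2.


As = 1907 * 17.5 * 1.3^2 / (9.81 * 3.1^2) = 598.2505 m^2


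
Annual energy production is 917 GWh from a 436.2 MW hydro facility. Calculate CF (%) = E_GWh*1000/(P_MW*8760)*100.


CF = 917 * 1000 / (436.2 * 8760) * 100 = 23.9982 %


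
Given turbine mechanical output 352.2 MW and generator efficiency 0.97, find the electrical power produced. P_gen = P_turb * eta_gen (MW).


P_gen = 352.2 * 0.97 = 341.6340 MW


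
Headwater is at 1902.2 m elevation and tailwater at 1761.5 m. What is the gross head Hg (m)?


Hg = 1902.2 - 1761.5 = 140.7000 m


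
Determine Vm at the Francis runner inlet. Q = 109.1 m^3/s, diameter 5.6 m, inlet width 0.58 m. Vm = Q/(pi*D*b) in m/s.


Vm = 109.1 / (pi * 5.6 * 0.58) = 10.6920 m/s


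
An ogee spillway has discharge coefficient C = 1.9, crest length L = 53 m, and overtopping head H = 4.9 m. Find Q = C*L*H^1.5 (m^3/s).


Q = 1.9 * 53 * 4.9^1.5 = 1092.2539 m^3/s


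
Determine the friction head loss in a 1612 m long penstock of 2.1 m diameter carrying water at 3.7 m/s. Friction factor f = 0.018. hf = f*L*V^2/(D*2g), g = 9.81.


hf = 0.018 * 1612 * 3.7^2 / (2.1 * 2 * 9.81) = 9.6410 m


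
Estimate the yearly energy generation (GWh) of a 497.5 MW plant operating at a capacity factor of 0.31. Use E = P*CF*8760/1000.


E = 497.5 * 0.31 * 8760 / 1000 = 1351.0110 GWh


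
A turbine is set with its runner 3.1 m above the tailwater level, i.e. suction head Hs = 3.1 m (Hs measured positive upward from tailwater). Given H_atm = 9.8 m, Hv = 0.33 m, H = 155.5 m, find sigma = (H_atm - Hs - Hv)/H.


sigma = (9.8 - 3.1 - 0.33) / 155.5 = 0.0410


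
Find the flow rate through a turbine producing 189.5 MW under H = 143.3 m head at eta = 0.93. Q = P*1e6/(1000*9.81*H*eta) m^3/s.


Q = 189.5 * 1e6 / (1000 * 9.81 * 143.3 * 0.93) = 144.9476 m^3/s


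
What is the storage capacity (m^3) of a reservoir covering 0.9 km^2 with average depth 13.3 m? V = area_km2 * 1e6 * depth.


V = 0.9 * 1e6 * 13.3 = 1.1970e+07 m^3


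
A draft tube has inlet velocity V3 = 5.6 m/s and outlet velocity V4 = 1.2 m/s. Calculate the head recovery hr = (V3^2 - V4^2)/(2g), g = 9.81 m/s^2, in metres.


hr = (5.6^2 - 1.2^2) / (2*9.81) = 1.5250 m


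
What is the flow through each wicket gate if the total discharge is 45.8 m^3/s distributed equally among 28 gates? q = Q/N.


q = 45.8 / 28 = 1.6357 m^3/s


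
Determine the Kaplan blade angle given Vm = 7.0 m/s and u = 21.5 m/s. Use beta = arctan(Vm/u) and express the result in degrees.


beta = arctan(7.0 / 21.5) = 18.0343 degrees


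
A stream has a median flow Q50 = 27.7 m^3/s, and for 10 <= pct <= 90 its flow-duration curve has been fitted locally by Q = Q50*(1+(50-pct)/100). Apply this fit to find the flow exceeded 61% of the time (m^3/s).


Q = 27.7 * (1 + (50 - 61)/100) = 24.6530 m^3/s


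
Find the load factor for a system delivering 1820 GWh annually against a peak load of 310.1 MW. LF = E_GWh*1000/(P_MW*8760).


LF = 1820 * 1000 / (310.1 * 8760) = 0.6700


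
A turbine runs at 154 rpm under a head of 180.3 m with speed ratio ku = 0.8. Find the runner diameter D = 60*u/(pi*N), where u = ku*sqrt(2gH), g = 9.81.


u = 0.8 * sqrt(2*9.81*180.3) = 47.5814 m/s
D = 60 * 47.5814 / (pi * 154) = 5.9009 m


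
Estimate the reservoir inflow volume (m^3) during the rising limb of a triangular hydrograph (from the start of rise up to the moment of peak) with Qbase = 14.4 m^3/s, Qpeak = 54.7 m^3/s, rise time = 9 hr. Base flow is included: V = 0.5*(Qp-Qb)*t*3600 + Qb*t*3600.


V = 0.5*(54.7 - 14.4)*9*3600 + 14.4*9*3600 = 1.1194e+06 m^3


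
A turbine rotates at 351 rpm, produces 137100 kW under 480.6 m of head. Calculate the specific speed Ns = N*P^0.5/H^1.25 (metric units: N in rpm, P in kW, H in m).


Ns = 351 * 137100^0.5 / 480.6^1.25 = 57.7559


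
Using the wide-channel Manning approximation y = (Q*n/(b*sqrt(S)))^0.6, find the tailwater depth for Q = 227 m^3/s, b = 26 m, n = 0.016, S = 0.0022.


y = (227 * 0.016 / (26 * 0.0022^0.5))^0.6 = 1.9248 m


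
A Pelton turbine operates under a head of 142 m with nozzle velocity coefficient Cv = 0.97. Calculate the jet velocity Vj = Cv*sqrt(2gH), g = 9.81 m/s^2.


Vj = 0.97 * sqrt(2*9.81*142) = 51.1995 m/s


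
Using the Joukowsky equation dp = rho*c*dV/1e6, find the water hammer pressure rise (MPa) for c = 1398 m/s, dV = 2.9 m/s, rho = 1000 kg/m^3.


dp = 1000 * 1398 * 2.9 / 1e6 = 4.0542 MPa


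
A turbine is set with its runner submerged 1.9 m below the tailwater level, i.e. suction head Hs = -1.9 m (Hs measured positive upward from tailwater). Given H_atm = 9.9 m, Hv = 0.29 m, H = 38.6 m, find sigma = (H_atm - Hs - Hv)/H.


sigma = (9.9 - (-1.9) - 0.29) / 38.6 = 0.2982


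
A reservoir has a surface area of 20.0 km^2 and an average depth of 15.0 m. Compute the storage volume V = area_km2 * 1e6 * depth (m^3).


V = 20.0 * 1e6 * 15.0 = 3.0000e+08 m^3


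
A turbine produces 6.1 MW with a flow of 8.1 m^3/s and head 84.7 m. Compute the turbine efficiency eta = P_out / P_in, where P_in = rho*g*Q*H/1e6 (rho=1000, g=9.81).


P_in = 1000 * 9.81 * 8.1 * 84.7 / 1e6 = 6.7303 MW
eta = 6.1 / 6.7303 = 0.9063


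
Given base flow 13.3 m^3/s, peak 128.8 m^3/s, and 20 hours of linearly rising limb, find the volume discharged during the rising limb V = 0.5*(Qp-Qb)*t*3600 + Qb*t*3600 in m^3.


V = 0.5*(128.8 - 13.3)*20*3600 + 13.3*20*3600 = 5.1156e+06 m^3


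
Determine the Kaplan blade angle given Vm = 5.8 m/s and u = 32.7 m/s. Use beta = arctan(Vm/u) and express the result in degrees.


beta = arctan(5.8 / 32.7) = 10.0579 degrees


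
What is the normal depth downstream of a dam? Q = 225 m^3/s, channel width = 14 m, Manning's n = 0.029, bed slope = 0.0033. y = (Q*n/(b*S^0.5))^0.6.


y = (225 * 0.029 / (14 * 0.0033^0.5))^0.6 = 3.5117 m


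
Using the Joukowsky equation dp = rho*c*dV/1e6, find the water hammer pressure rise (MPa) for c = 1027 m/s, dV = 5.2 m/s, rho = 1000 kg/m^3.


dp = 1000 * 1027 * 5.2 / 1e6 = 5.3404 MPa


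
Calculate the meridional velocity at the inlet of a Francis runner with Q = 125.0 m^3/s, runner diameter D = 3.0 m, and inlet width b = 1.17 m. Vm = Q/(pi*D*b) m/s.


Vm = 125.0 / (pi * 3.0 * 1.17) = 11.3358 m/s


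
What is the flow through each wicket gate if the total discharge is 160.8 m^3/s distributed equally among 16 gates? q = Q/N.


q = 160.8 / 16 = 10.0500 m^3/s


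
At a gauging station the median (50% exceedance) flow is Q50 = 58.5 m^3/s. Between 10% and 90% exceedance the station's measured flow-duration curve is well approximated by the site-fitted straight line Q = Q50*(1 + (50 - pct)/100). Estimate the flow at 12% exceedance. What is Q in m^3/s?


Q = 58.5 * (1 + (50 - 12)/100) = 80.7300 m^3/s


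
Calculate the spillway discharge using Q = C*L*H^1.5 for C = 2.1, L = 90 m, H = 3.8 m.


Q = 2.1 * 90 * 3.8^1.5 = 1400.0295 m^3/s


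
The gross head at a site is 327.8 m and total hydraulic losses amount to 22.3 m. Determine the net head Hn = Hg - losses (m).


Hn = 327.8 - 22.3 = 305.5000 m


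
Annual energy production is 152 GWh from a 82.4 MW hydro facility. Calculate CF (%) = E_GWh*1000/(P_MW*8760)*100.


CF = 152 * 1000 / (82.4 * 8760) * 100 = 21.0578 %
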